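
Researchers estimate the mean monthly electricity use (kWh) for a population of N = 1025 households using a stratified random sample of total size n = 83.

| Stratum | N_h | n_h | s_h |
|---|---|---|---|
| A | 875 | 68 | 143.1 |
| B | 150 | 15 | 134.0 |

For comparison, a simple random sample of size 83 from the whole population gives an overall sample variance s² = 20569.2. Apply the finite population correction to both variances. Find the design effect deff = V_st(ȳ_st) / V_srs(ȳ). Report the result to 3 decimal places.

V̂(ȳ_st) = Σ W_h² (1 − n_h/N_h) s_h²/n_h, with W_h = N_h/N and N = 1025:
  stratum A: (875/1025)²·(1 − 68/875)·143.1²/68 = 202.397
  stratum B: (150/1025)²·(1 − 15/150)·134.0²/15 = 23.0726
V_st = 225.47
V_srs = (1 − 83/1025)·20569.2/83 = 227.754
deff = V_st / V_srs = 225.47/227.754 = 0.9900

deff ≈ 0.990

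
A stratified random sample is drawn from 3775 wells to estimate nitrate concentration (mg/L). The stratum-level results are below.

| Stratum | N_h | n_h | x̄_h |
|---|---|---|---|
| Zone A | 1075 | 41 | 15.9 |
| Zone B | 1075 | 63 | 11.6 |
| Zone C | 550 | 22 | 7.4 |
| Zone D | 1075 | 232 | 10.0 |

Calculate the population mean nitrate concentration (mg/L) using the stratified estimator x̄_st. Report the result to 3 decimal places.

N = Σ N_h = 3775. Stratum weights W_h = N_h/N.
x̄_st = (1075·15.9 + 1075·11.6 + 550·7.4 + 1075·10.0) / 3775 = 11.75695

x̄_st ≈ 11.757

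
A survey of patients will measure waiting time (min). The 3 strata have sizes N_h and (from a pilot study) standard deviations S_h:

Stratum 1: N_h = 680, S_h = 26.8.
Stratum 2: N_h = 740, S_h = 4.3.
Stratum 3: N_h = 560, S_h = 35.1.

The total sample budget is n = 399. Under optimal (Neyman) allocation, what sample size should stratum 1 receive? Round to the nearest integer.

Neyman allocation: n_h = n · N_h S_h / Σ N_i S_i, with n = 399.
  stratum 1: N_h·S_h = 680·26.8 = 18224.00
  stratum 2: N_h·S_h = 740·4.3 = 3182.00
  stratum 3: N_h·S_h = 560·35.1 = 19656.00
Σ N_h S_h = 41062.00
n for stratum 1 = 399·18224.00/41062.00 = 177.083 → 177

177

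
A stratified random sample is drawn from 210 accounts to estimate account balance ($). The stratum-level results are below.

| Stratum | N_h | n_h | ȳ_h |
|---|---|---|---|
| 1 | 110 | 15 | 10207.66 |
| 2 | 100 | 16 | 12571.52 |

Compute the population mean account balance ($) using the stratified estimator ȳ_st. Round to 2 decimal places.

ȳ_st ≈ 11333.31

N = Σ N_h = 210. Stratum weights W_h = N_h/N.
ȳ_st = (110·10207.66 + 100·12571.52) / 210 = 11333.3076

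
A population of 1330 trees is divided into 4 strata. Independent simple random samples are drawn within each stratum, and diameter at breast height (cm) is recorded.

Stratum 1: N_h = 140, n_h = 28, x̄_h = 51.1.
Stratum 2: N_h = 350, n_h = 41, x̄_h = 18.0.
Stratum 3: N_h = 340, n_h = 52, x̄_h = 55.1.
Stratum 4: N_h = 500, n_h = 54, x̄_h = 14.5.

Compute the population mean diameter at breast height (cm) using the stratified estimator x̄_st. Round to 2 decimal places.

x̄_st ≈ 29.65

N = Σ N_h = 1330. Stratum weights W_h = N_h/N.
x̄_st = (140·51.1 + 350·18.0 + 340·55.1 + 500·14.5) / 1330 = 29.6526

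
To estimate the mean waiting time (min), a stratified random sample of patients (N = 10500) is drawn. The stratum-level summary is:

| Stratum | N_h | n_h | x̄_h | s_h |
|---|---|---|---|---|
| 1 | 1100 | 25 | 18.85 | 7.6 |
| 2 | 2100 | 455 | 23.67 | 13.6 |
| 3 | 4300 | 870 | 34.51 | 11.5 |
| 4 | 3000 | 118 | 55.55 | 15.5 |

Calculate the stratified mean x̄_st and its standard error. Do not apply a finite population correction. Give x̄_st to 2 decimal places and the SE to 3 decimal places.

x̄_st ≈ 36.71, SE ≈ 0.483

x̄_st = Σ W_h x̄_h = (1100·18.85 + 2100·23.67 + 4300·34.51 + 3000·55.55)/10500 = 36.71286
V̂(x̄_st) = Σ W_h² s_h²/n_h, with W_h = N_h/N and N = 10500:
  stratum 1: (1100/10500)²·7.6²/25 = 0.0253568
  stratum 2: (2100/10500)²·13.6²/455 = 0.0162602
  stratum 3: (4300/10500)²·11.5²/870 = 0.0254938
  stratum 4: (3000/10500)²·15.5²/118 = 0.166205
V̂(x̄_st) = 0.233316
SE(x̄_st) = √0.233316 = 0.483028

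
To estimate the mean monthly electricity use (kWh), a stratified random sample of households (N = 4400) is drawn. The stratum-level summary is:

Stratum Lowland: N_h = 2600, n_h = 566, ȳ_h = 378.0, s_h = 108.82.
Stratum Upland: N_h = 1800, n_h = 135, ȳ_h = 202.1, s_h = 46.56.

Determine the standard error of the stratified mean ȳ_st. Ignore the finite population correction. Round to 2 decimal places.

V̂(ȳ_st) = Σ W_h² s_h²/n_h, with W_h = N_h/N and N = 4400:
  stratum Lowland: (2600/4400)²·108.82²/566 = 7.30537
  stratum Upland: (1800/4400)²·46.56²/135 = 2.6874
V̂(ȳ_st) = 9.99277
SE(ȳ_st) = √9.99277 = 3.16113

SE(ȳ_st) ≈ 3.16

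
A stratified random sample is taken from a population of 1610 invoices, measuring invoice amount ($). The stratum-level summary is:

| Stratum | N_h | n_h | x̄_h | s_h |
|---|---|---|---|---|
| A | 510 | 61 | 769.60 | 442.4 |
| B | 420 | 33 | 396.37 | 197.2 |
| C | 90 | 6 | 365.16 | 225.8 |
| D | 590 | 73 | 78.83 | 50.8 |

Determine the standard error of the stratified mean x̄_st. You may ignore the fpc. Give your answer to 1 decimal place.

SE(x̄_st) ≈ 20.8

V̂(x̄_st) = Σ W_h² s_h²/n_h, with W_h = N_h/N and N = 1610:
  stratum A: (510/1610)²·442.4²/61 = 321.95
  stratum B: (420/1610)²·197.2²/33 = 80.1949
  stratum C: (90/1610)²·225.8²/6 = 26.554
  stratum D: (590/1610)²·50.8²/73 = 4.74741
V̂(x̄_st) = 433.447
SE(x̄_st) = √433.447 = 20.8194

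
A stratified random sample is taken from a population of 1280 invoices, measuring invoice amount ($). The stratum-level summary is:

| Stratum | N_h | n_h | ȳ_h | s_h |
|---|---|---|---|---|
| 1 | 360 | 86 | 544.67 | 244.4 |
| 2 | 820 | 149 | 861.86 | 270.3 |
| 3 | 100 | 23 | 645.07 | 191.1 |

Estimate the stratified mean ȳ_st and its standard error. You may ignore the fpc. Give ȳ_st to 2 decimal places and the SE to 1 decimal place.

ȳ_st ≈ 755.71, SE ≈ 16.3

ȳ_st = Σ W_h ȳ_h = (360·544.67 + 820·861.86 + 100·645.07)/1280 = 755.71359
V̂(ȳ_st) = Σ W_h² s_h²/n_h, with W_h = N_h/N and N = 1280:
  stratum 1: (360/1280)²·244.4²/86 = 54.94
  stratum 2: (820/1280)²·270.3²/149 = 201.24
  stratum 3: (100/1280)²·191.1²/23 = 9.69111
V̂(ȳ_st) = 265.871
SE(ȳ_st) = √265.871 = 16.3055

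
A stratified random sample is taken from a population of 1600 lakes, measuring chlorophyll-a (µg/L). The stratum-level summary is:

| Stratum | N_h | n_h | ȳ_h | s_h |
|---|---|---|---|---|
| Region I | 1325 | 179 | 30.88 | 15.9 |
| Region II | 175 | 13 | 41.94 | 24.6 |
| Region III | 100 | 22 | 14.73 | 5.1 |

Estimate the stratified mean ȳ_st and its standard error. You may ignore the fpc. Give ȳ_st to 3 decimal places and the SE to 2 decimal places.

ȳ_st ≈ 31.080, SE ≈ 1.24

ȳ_st = Σ W_h ȳ_h = (1325·30.88 + 175·41.94 + 100·14.73)/1600 = 31.08031
V̂(ȳ_st) = Σ W_h² s_h²/n_h, with W_h = N_h/N and N = 1600:
  stratum Region I: (1325/1600)²·15.9²/179 = 0.968574
  stratum Region II: (175/1600)²·24.6²/13 = 0.556882
  stratum Region III: (100/1600)²·5.1²/22 = 0.00461825
V̂(ȳ_st) = 1.53007
SE(ȳ_st) = √1.53007 = 1.23696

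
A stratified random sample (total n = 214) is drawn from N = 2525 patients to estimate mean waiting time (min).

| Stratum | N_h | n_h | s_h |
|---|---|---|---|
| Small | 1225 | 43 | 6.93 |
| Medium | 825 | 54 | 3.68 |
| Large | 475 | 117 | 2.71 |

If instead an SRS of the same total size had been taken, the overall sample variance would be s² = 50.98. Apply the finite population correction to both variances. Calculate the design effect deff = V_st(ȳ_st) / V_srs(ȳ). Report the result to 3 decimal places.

V̂(ȳ_st) = Σ W_h² (1 − n_h/N_h) s_h²/n_h, with W_h = N_h/N and N = 2525:
  stratum Small: (1225/2525)²·(1 − 43/1225)·6.93²/43 = 0.253646
  stratum Medium: (825/2525)²·(1 − 54/825)·3.68²/54 = 0.02502
  stratum Large: (475/2525)²·(1 − 117/475)·2.71²/117 = 0.0016742
V_st = 0.280341
V_srs = (1 − 214/2525)·50.98/214 = 0.218034
deff = V_st / V_srs = 0.280341/0.218034 = 1.2858

deff ≈ 1.286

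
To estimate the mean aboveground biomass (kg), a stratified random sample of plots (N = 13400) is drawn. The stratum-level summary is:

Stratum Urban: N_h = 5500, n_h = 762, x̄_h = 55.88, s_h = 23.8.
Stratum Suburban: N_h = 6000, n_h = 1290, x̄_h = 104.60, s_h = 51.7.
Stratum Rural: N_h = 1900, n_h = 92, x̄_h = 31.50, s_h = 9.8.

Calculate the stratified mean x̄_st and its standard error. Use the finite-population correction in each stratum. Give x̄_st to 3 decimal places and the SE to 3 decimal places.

x̄_st ≈ 74.238, SE ≈ 0.674

x̄_st = Σ W_h x̄_h = (5500·55.88 + 6000·104.60 + 1900·31.50)/13400 = 74.23806
V̂(x̄_st) = Σ W_h² (1 − n_h/N_h) s_h²/n_h, with W_h = N_h/N and N = 13400:
  stratum Urban: (5500/13400)²·(1 − 762/5500)·23.8²/762 = 0.107882
  stratum Suburban: (6000/13400)²·(1 − 1290/6000)·51.7²/1290 = 0.326102
  stratum Rural: (1900/13400)²·(1 − 92/1900)·9.8²/92 = 0.0199713
V̂(x̄_st) = 0.453955
SE(x̄_st) = √0.453955 = 0.673762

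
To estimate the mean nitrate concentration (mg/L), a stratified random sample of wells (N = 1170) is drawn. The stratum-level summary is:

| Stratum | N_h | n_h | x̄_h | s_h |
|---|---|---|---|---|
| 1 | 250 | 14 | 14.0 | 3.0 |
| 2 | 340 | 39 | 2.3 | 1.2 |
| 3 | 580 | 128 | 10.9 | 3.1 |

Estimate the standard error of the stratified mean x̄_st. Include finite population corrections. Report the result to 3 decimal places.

V̂(x̄_st) = Σ W_h² (1 − n_h/N_h) s_h²/n_h, with W_h = N_h/N and N = 1170:
  stratum 1: (250/1170)²·(1 − 14/250)·3.0²/14 = 0.0277073
  stratum 2: (340/1170)²·(1 − 39/340)·1.2²/39 = 0.0027604
  stratum 3: (580/1170)²·(1 − 128/580)·3.1²/128 = 0.0143783
V̂(x̄_st) = 0.0448461
SE(x̄_st) = √0.0448461 = 0.211769

SE(x̄_st) ≈ 0.212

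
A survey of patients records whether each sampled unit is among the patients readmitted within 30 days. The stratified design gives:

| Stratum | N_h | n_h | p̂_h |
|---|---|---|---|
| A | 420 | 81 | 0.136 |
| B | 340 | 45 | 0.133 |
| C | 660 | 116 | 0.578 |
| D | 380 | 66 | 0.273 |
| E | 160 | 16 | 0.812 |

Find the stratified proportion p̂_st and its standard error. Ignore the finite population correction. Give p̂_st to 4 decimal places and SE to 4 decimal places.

p̂_st ≈ 0.3661, SE ≈ 0.0239

N = 1960; stratum weights W_h = N_h/N.
p̂_st = Σ W_h p̂_h = (420·0.136 + 340·0.133 + 660·0.578 + 380·0.273 + 160·0.812)/1960 = 0.36606
V̂(p̂_st) = Σ W_h² p̂_h(1−p̂_h)/(n_h−1):
  stratum A: (420/1960)²·0.136·0.864/80 = 6.74449e-05
  stratum B: (340/1960)²·0.133·0.867/44 = 7.88613e-05
  stratum C: (660/1960)²·0.578·0.422/115 = 0.000240502
  stratum D: (380/1960)²·0.273·0.727/65 = 0.000114773
  stratum E: (160/1960)²·0.812·0.188/15 = 6.78189e-05
V̂(p̂_st) = 0.000569399; SE = √V̂ = 0.0238621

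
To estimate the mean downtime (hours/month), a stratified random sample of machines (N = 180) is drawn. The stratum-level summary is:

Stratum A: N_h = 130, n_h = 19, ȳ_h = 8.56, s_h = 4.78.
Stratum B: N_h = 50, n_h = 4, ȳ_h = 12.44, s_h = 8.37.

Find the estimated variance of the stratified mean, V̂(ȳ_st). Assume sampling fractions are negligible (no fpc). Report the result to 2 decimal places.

V̂(ȳ_st) ≈ 1.98

V̂(ȳ_st) = Σ W_h² s_h²/n_h, with W_h = N_h/N and N = 180:
  stratum A: (130/180)²·4.78²/19 = 0.627255
  stratum B: (50/180)²·8.37²/4 = 1.35141
V̂(ȳ_st) = 1.97866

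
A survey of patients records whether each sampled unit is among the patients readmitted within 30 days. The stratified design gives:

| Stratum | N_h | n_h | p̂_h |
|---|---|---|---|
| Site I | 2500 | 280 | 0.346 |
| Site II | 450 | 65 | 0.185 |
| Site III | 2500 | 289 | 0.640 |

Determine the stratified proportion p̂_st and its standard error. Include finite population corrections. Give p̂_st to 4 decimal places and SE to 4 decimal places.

p̂_st ≈ 0.4676, SE ≈ 0.0177

N = 5450; stratum weights W_h = N_h/N.
p̂_st = Σ W_h p̂_h = (2500·0.346 + 450·0.185 + 2500·0.640)/5450 = 0.46757
V̂(p̂_st) = Σ W_h² (1 − n_h/N_h) p̂_h(1−p̂_h)/(n_h−1):
  stratum Site I: (2500/5450)²·(1 − 280/2500)·0.346·0.654/279 = 0.000151548
  stratum Site II: (450/5450)²·(1 − 65/450)·0.185·0.815/64 = 1.37414e-05
  stratum Site III: (2500/5450)²·(1 − 289/2500)·0.640·0.360/288 = 0.000148876
V̂(p̂_st) = 0.000314166; SE = √V̂ = 0.0177247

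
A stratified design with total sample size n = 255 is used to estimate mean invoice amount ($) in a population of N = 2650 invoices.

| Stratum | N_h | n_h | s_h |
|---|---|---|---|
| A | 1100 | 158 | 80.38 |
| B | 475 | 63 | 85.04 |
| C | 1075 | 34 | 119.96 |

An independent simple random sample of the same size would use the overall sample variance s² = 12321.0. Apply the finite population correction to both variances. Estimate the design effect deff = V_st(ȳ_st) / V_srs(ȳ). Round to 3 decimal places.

V̂(ȳ_st) = Σ W_h² (1 − n_h/N_h) s_h²/n_h, with W_h = N_h/N and N = 2650:
  stratum A: (1100/2650)²·(1 − 158/1100)·80.38²/158 = 6.0338
  stratum B: (475/2650)²·(1 − 63/475)·85.04²/63 = 3.19893
  stratum C: (1075/2650)²·(1 − 34/1075)·119.96²/34 = 67.4468
V_st = 76.6795
V_srs = (1 − 255/2650)·12321.0/255 = 43.6682
deff = V_st / V_srs = 76.6795/43.6682 = 1.7560

deff ≈ 1.756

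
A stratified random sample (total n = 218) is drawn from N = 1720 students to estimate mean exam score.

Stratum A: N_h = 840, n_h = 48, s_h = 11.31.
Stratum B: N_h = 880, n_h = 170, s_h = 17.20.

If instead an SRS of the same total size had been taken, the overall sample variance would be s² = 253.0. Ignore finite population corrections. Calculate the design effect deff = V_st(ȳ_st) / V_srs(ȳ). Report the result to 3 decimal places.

V̂(ȳ_st) = Σ W_h² s_h²/n_h, with W_h = N_h/N and N = 1720:
  stratum A: (840/1720)²·11.31²/48 = 0.635603
  stratum B: (880/1720)²·17.20²/170 = 0.455529
V_st = 1.09113
V_srs = s²/n = 253.0/218 = 1.16055
deff = V_st / V_srs = 1.09113/1.16055 = 0.9402

deff ≈ 0.940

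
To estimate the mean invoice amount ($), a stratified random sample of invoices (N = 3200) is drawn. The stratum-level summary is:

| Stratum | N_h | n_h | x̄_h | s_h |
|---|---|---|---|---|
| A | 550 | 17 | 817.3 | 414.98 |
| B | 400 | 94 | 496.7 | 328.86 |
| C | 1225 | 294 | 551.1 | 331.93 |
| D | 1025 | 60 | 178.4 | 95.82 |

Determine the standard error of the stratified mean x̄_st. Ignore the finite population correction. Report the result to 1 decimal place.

SE(x̄_st) ≈ 19.7

V̂(x̄_st) = Σ W_h² s_h²/n_h, with W_h = N_h/N and N = 3200:
  stratum A: (550/3200)²·414.98²/17 = 299.248
  stratum B: (400/3200)²·328.86²/94 = 17.9769
  stratum C: (1225/3200)²·331.93²/294 = 54.9184
  stratum D: (1025/3200)²·95.82²/60 = 15.7003
V̂(x̄_st) = 387.843
SE(x̄_st) = √387.843 = 19.6937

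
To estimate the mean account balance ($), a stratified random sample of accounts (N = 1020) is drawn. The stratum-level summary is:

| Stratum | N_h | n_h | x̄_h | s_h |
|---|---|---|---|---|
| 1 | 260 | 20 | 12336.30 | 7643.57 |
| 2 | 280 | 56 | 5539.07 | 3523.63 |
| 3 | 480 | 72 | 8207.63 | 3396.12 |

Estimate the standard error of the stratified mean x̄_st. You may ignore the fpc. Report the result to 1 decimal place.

SE(x̄_st) ≈ 491.9

V̂(x̄_st) = Σ W_h² s_h²/n_h, with W_h = N_h/N and N = 1020:
  stratum 1: (260/1020)²·7643.57²/20 = 189806
  stratum 2: (280/1020)²·3523.63²/56 = 16707.4
  stratum 3: (480/1020)²·3396.12²/72 = 35474.5
V̂(x̄_st) = 241987
SE(x̄_st) = √241987 = 491.922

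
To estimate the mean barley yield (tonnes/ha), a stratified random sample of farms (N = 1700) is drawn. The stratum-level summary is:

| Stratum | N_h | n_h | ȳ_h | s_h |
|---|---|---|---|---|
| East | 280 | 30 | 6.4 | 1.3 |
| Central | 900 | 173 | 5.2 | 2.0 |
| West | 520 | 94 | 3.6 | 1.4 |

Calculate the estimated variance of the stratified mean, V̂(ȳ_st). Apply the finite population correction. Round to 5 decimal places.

V̂(ȳ_st) = Σ W_h² (1 − n_h/N_h) s_h²/n_h, with W_h = N_h/N and N = 1700:
  stratum East: (280/1700)²·(1 − 30/280)·1.3²/30 = 0.00136448
  stratum Central: (900/1700)²·(1 − 173/900)·2.0²/173 = 0.00523471
  stratum West: (520/1700)²·(1 − 94/520)·1.4²/94 = 0.00159824
V̂(ȳ_st) = 0.00819743

V̂(ȳ_st) ≈ 0.00820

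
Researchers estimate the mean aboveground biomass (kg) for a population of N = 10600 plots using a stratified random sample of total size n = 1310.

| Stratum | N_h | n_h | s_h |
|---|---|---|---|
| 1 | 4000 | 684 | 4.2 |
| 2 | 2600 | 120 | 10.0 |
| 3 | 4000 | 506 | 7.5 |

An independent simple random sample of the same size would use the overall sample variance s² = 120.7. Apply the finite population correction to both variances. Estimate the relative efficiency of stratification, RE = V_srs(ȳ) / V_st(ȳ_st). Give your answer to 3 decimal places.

RE ≈ 1.248

V̂(ȳ_st) = Σ W_h² (1 − n_h/N_h) s_h²/n_h, with W_h = N_h/N and N = 10600:
  stratum 1: (4000/10600)²·(1 − 684/4000)·4.2²/684 = 0.00304442
  stratum 2: (2600/10600)²·(1 − 120/2600)·10.0²/120 = 0.0478225
  stratum 3: (4000/10600)²·(1 − 506/4000)·7.5²/506 = 0.0138275
V_st = 0.0646944
V_srs = (1 − 1310/10600)·120.7/1310 = 0.0807506
Relative efficiency = V_srs / V_st = 0.0807506/0.0646944 = 1.2482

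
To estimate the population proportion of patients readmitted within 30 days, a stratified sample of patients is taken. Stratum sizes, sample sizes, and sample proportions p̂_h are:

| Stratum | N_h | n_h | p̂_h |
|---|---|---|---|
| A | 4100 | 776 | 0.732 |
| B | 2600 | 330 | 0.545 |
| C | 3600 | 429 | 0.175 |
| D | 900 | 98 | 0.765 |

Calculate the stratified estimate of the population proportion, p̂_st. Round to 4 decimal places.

p̂_st ≈ 0.5122

N = 11200; stratum weights W_h = N_h/N.
p̂_st = Σ W_h p̂_h = (4100·0.732 + 2600·0.545 + 3600·0.175 + 900·0.765)/11200 = 0.51221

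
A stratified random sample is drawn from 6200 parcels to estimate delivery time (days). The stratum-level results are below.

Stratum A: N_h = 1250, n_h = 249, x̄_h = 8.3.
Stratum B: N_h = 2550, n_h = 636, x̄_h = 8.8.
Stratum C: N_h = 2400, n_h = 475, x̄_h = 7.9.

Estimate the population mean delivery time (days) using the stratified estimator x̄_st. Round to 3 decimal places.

x̄_st ≈ 8.351

N = Σ N_h = 6200. Stratum weights W_h = N_h/N.
x̄_st = (1250·8.3 + 2550·8.8 + 2400·7.9) / 6200 = 8.35081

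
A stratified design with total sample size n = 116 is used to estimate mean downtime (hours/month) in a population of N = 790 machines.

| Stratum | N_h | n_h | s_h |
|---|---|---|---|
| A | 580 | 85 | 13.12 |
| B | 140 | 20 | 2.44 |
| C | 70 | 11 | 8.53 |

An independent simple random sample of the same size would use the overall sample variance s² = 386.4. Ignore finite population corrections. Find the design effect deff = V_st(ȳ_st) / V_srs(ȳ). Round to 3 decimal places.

V̂(ȳ_st) = Σ W_h² s_h²/n_h, with W_h = N_h/N and N = 790:
  stratum A: (580/790)²·13.12²/85 = 1.09157
  stratum B: (140/790)²·2.44²/20 = 0.00934871
  stratum C: (70/790)²·8.53²/11 = 0.0519335
V_st = 1.15285
V_srs = s²/n = 386.4/116 = 3.33103
deff = V_st / V_srs = 1.15285/3.33103 = 0.3461

deff ≈ 0.346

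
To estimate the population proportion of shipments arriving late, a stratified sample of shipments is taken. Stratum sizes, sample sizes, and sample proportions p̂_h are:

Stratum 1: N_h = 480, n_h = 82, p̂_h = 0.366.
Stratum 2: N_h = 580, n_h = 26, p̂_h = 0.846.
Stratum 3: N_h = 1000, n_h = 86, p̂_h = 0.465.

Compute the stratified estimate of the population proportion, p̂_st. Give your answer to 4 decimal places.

p̂_st ≈ 0.5492

N = 2060; stratum weights W_h = N_h/N.
p̂_st = Σ W_h p̂_h = (480·0.366 + 580·0.846 + 1000·0.465)/2060 = 0.54920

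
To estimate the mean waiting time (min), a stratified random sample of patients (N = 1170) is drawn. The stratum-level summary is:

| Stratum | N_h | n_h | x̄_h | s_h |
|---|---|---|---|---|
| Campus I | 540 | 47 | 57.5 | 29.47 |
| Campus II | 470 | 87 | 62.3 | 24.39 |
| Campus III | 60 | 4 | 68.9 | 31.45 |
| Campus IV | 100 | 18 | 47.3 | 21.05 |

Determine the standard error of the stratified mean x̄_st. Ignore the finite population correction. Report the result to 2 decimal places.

SE(x̄_st) ≈ 2.42

V̂(x̄_st) = Σ W_h² s_h²/n_h, with W_h = N_h/N and N = 1170:
  stratum Campus I: (540/1170)²·29.47²/47 = 3.93621
  stratum Campus II: (470/1170)²·24.39²/87 = 1.10339
  stratum Campus III: (60/1170)²·31.45²/4 = 0.650298
  stratum Campus IV: (100/1170)²·21.05²/18 = 0.179829
V̂(x̄_st) = 5.86972
SE(x̄_st) = √5.86972 = 2.42275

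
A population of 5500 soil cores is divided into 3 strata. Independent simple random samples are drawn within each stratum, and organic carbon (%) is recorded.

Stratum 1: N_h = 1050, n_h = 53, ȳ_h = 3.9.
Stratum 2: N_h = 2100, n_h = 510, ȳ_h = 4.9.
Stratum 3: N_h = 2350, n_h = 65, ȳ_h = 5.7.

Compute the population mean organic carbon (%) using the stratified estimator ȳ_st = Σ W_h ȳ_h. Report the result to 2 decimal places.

ȳ_st ≈ 5.05

N = Σ N_h = 5500. Stratum weights W_h = N_h/N.
ȳ_st = (1050·3.9 + 2100·4.9 + 2350·5.7) / 5500 = 5.0509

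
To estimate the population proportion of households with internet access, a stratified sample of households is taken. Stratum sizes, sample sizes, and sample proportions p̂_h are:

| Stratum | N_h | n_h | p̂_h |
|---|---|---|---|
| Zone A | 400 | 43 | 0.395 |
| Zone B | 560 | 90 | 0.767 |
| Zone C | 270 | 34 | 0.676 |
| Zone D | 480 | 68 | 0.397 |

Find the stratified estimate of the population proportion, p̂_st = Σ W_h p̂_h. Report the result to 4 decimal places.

p̂_st ≈ 0.5618

N = 1710; stratum weights W_h = N_h/N.
p̂_st = Σ W_h p̂_h = (400·0.395 + 560·0.767 + 270·0.676 + 480·0.397)/1710 = 0.56175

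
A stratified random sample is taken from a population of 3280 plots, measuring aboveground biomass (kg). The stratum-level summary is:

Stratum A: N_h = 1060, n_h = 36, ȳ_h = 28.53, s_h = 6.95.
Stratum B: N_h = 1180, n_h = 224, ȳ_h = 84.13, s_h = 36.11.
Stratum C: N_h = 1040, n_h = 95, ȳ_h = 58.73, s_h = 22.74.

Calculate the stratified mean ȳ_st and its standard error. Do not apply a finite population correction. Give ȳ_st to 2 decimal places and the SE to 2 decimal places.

ȳ_st ≈ 58.11, SE ≈ 1.20

ȳ_st = Σ W_h ȳ_h = (1060·28.53 + 1180·84.13 + 1040·58.73)/3280 = 58.10805
V̂(ȳ_st) = Σ W_h² s_h²/n_h, with W_h = N_h/N and N = 3280:
  stratum A: (1060/3280)²·6.95²/36 = 0.14013
  stratum B: (1180/3280)²·36.11²/224 = 0.753396
  stratum C: (1040/3280)²·22.74²/95 = 0.547238
V̂(ȳ_st) = 1.44076
SE(ȳ_st) = √1.44076 = 1.20032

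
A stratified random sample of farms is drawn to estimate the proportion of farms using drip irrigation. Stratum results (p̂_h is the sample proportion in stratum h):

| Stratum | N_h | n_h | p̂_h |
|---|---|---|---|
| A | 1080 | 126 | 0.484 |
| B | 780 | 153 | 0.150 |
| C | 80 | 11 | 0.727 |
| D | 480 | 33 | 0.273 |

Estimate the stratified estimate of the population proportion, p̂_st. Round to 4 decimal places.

p̂_st ≈ 0.3425

N = 2420; stratum weights W_h = N_h/N.
p̂_st = Σ W_h p̂_h = (1080·0.484 + 780·0.150 + 80·0.727 + 480·0.273)/2420 = 0.34253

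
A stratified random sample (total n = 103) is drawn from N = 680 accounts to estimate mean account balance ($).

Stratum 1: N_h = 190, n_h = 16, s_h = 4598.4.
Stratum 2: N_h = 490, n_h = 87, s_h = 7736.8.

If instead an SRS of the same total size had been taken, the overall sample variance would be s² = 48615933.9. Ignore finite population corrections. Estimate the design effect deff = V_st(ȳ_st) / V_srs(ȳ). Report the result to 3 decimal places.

V̂(ȳ_st) = Σ W_h² s_h²/n_h, with W_h = N_h/N and N = 680:
  stratum 1: (190/680)²·4598.4²/16 = 103177
  stratum 2: (490/680)²·7736.8²/87 = 357255
V_st = 460432
V_srs = s²/n = 48615933.9/103 = 471999
deff = V_st / V_srs = 460432/471999 = 0.9755

deff ≈ 0.975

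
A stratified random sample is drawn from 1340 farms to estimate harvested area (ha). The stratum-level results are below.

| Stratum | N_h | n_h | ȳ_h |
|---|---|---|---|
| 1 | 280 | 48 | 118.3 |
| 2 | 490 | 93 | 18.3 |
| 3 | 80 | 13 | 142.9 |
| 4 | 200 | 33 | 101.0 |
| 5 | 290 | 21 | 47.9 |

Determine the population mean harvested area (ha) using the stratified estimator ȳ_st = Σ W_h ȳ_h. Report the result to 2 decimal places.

ȳ_st ≈ 65.38

N = Σ N_h = 1340. Stratum weights W_h = N_h/N.
ȳ_st = (280·118.3 + 490·18.3 + 80·142.9 + 200·101.0 + 290·47.9) / 1340 = 65.3836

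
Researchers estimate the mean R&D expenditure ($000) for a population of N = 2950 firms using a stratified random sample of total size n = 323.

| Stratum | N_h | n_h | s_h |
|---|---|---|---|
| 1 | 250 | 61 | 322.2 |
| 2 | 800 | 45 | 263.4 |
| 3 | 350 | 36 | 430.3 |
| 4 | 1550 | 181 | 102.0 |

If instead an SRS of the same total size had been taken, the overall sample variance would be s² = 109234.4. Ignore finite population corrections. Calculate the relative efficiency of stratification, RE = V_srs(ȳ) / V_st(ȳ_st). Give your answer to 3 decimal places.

V̂(ȳ_st) = Σ W_h² s_h²/n_h, with W_h = N_h/N and N = 2950:
  stratum 1: (250/2950)²·322.2²/61 = 12.2224
  stratum 2: (800/2950)²·263.4²/45 = 113.385
  stratum 3: (350/2950)²·430.3²/36 = 72.3989
  stratum 4: (1550/2950)²·102.0²/181 = 15.8687
V_st = 213.875
V_srs = s²/n = 109234.4/323 = 338.187
Relative efficiency = V_srs / V_st = 338.187/213.875 = 1.5812

RE ≈ 1.581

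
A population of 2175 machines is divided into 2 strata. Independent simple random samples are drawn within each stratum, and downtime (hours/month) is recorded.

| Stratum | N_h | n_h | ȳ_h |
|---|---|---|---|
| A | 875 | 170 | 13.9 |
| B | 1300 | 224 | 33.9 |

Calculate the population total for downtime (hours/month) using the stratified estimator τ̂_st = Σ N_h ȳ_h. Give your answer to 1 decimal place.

τ̂_st = Σ N_h ȳ_h = 875·13.9 + 1300·33.9 = 56232.5

τ̂_st ≈ 56232.5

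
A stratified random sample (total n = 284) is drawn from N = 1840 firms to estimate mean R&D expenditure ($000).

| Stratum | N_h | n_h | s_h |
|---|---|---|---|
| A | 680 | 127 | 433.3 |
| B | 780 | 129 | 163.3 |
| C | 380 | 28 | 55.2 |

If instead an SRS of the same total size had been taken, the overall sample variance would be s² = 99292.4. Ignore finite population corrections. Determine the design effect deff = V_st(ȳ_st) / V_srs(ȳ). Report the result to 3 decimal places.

V̂(ȳ_st) = Σ W_h² s_h²/n_h, with W_h = N_h/N and N = 1840:
  stratum A: (680/1840)²·433.3²/127 = 201.909
  stratum B: (780/1840)²·163.3²/129 = 37.1481
  stratum C: (380/1840)²·55.2²/28 = 4.64143
V_st = 243.699
V_srs = s²/n = 99292.4/284 = 349.621
deff = V_st / V_srs = 243.699/349.621 = 0.6970

deff ≈ 0.697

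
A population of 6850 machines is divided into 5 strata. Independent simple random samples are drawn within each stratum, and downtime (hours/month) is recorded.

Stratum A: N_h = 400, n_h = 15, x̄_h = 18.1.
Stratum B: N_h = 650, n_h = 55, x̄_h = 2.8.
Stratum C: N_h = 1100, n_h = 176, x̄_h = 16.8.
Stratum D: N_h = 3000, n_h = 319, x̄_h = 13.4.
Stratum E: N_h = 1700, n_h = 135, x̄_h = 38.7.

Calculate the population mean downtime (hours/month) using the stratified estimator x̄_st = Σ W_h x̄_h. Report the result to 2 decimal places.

N = Σ N_h = 6850. Stratum weights W_h = N_h/N.
x̄_st = (400·18.1 + 650·2.8 + 1100·16.8 + 3000·13.4 + 1700·38.7) / 6850 = 19.4934

x̄_st ≈ 19.49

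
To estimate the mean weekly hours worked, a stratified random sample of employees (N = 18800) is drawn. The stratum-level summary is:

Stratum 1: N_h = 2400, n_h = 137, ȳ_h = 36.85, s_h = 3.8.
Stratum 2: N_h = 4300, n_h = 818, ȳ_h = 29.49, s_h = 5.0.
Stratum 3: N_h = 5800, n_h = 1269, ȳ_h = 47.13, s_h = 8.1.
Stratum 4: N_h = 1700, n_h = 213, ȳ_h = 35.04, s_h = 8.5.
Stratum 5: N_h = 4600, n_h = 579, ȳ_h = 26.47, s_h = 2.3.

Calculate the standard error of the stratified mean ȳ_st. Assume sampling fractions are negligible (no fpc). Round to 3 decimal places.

SE(ȳ_st) ≈ 0.108

V̂(ȳ_st) = Σ W_h² s_h²/n_h, with W_h = N_h/N and N = 18800:
  stratum 1: (2400/18800)²·3.8²/137 = 0.00171772
  stratum 2: (4300/18800)²·5.0²/818 = 0.00159885
  stratum 3: (5800/18800)²·8.1²/1269 = 0.00492095
  stratum 4: (1700/18800)²·8.5²/213 = 0.00277358
  stratum 5: (4600/18800)²·2.3²/579 = 0.000546987
V̂(ȳ_st) = 0.0115581
SE(ȳ_st) = √0.0115581 = 0.107509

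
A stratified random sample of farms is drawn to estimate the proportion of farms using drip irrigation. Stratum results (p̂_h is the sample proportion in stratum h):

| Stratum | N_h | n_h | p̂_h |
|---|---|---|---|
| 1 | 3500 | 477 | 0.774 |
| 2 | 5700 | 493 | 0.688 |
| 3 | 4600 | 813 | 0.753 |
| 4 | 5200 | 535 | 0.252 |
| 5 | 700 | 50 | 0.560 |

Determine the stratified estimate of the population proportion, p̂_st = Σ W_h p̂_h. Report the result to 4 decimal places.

p̂_st ≈ 0.5988

N = 19700; stratum weights W_h = N_h/N.
p̂_st = Σ W_h p̂_h = (3500·0.774 + 5700·0.688 + 4600·0.753 + 5200·0.252 + 700·0.560)/19700 = 0.59882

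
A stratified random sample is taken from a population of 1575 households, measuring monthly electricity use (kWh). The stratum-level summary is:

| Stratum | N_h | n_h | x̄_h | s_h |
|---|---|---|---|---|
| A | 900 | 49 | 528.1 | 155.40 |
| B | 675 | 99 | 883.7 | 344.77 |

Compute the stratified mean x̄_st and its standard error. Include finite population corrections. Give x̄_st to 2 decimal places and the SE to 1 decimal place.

x̄_st = Σ W_h x̄_h = (900·528.1 + 675·883.7)/1575 = 680.50000
V̂(x̄_st) = Σ W_h² (1 − n_h/N_h) s_h²/n_h, with W_h = N_h/N and N = 1575:
  stratum A: (900/1575)²·(1 − 49/900)·155.40²/49 = 152.166
  stratum B: (675/1575)²·(1 − 99/675)·344.77²/99 = 188.187
V̂(x̄_st) = 340.352
SE(x̄_st) = √340.352 = 18.4486

x̄_st ≈ 680.50, SE ≈ 18.4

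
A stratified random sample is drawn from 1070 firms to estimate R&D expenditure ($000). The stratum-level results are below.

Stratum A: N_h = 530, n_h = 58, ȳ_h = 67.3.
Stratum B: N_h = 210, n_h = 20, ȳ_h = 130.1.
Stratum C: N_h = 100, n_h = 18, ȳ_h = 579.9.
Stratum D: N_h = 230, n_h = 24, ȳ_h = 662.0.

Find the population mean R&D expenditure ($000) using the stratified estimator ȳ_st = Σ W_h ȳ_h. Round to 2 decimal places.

N = Σ N_h = 1070. Stratum weights W_h = N_h/N.
ȳ_st = (530·67.3 + 210·130.1 + 100·579.9 + 230·662.0) / 1070 = 255.3645

ȳ_st ≈ 255.36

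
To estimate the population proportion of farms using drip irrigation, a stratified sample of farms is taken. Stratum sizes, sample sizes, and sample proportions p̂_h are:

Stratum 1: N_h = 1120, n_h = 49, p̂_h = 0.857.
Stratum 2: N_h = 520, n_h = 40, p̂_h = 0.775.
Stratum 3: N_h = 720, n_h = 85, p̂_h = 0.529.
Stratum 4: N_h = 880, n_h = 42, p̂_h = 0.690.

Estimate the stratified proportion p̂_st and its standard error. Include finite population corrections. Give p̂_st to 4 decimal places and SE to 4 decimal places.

N = 3240; stratum weights W_h = N_h/N.
p̂_st = Σ W_h p̂_h = (1120·0.857 + 520·0.775 + 720·0.529 + 880·0.690)/3240 = 0.72559
V̂(p̂_st) = Σ W_h² (1 − n_h/N_h) p̂_h(1−p̂_h)/(n_h−1):
  stratum 1: (1120/3240)²·(1 − 49/1120)·0.857·0.143/48 = 0.000291738
  stratum 2: (520/3240)²·(1 − 40/520)·0.775·0.225/39 = 0.00010631
  stratum 3: (720/3240)²·(1 − 85/720)·0.529·0.471/84 = 0.000129185
  stratum 4: (880/3240)²·(1 − 42/880)·0.690·0.310/41 = 0.000366491
V̂(p̂_st) = 0.000893725; SE = √V̂ = 0.0298952

p̂_st ≈ 0.7256, SE ≈ 0.0299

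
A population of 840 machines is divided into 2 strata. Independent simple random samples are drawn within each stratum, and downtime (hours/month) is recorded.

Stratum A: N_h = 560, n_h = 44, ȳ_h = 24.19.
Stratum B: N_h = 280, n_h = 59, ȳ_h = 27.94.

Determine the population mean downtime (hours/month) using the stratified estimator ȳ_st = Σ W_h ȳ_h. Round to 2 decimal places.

ȳ_st ≈ 25.44

N = Σ N_h = 840. Stratum weights W_h = N_h/N.
ȳ_st = (560·24.19 + 280·27.94) / 840 = 25.4400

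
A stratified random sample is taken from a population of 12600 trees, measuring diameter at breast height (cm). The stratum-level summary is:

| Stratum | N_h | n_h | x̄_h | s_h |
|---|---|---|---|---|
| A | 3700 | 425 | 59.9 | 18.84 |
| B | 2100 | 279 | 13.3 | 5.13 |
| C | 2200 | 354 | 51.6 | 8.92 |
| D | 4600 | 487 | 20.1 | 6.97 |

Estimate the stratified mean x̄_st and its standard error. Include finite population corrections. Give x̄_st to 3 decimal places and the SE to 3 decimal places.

x̄_st ≈ 36.154, SE ≈ 0.289

x̄_st = Σ W_h x̄_h = (3700·59.9 + 2100·13.3 + 2200·51.6 + 4600·20.1)/12600 = 36.15397
V̂(x̄_st) = Σ W_h² (1 − n_h/N_h) s_h²/n_h, with W_h = N_h/N and N = 12600:
  stratum A: (3700/12600)²·(1 − 425/3700)·18.84²/425 = 0.0637448
  stratum B: (2100/12600)²·(1 − 279/2100)·5.13²/279 = 0.00227205
  stratum C: (2200/12600)²·(1 − 354/2200)·8.92²/354 = 0.00574963
  stratum D: (4600/12600)²·(1 − 487/4600)·6.97²/487 = 0.0118881
V̂(x̄_st) = 0.0836546
SE(x̄_st) = √0.0836546 = 0.289231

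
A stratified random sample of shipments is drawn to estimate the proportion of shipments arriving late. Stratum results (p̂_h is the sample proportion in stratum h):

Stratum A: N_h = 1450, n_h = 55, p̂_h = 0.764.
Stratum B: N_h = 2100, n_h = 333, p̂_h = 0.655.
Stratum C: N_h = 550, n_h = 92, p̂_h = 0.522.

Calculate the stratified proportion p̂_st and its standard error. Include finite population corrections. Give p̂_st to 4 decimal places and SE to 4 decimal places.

N = 4100; stratum weights W_h = N_h/N.
p̂_st = Σ W_h p̂_h = (1450·0.764 + 2100·0.655 + 550·0.522)/4100 = 0.67571
V̂(p̂_st) = Σ W_h² (1 − n_h/N_h) p̂_h(1−p̂_h)/(n_h−1):
  stratum A: (1450/4100)²·(1 − 55/1450)·0.764·0.236/54 = 0.000401778
  stratum B: (2100/4100)²·(1 − 333/2100)·0.655·0.345/332 = 0.000150249
  stratum C: (550/4100)²·(1 − 92/550)·0.522·0.478/91 = 4.10882e-05
V̂(p̂_st) = 0.000593115; SE = √V̂ = 0.0243539

p̂_st ≈ 0.6757, SE ≈ 0.0244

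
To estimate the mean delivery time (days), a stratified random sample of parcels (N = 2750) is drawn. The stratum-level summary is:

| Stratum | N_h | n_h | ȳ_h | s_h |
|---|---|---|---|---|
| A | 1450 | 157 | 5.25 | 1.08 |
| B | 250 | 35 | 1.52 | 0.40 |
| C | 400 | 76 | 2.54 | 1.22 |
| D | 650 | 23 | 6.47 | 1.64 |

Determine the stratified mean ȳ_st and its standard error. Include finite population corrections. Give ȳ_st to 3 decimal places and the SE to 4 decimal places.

ȳ_st = Σ W_h ȳ_h = (1450·5.25 + 250·1.52 + 400·2.54 + 650·6.47)/2750 = 4.80509
V̂(ȳ_st) = Σ W_h² (1 − n_h/N_h) s_h²/n_h, with W_h = N_h/N and N = 2750:
  stratum A: (1450/2750)²·(1 − 157/1450)·1.08²/157 = 0.00184183
  stratum B: (250/2750)²·(1 − 35/250)·0.40²/35 = 3.24911e-05
  stratum C: (400/2750)²·(1 − 76/400)·1.22²/76 = 0.000335618
  stratum D: (650/2750)²·(1 − 23/650)·1.64²/23 = 0.00630196
V̂(ȳ_st) = 0.00851189
SE(ȳ_st) = √0.00851189 = 0.0922599

ȳ_st ≈ 4.805, SE ≈ 0.0923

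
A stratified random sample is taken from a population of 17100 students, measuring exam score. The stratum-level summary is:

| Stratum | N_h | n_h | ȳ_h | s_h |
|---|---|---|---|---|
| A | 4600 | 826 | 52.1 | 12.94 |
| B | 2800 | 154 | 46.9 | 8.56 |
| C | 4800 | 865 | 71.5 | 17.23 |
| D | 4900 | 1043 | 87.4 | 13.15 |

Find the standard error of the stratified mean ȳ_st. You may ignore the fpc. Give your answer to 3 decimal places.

V̂(ȳ_st) = Σ W_h² s_h²/n_h, with W_h = N_h/N and N = 17100:
  stratum A: (4600/17100)²·12.94²/826 = 0.0146694
  stratum B: (2800/17100)²·8.56²/154 = 0.0127571
  stratum C: (4800/17100)²·17.23²/865 = 0.0270424
  stratum D: (4900/17100)²·13.15²/1043 = 0.0136134
V̂(ȳ_st) = 0.0680822
SE(ȳ_st) = √0.0680822 = 0.260926

SE(ȳ_st) ≈ 0.261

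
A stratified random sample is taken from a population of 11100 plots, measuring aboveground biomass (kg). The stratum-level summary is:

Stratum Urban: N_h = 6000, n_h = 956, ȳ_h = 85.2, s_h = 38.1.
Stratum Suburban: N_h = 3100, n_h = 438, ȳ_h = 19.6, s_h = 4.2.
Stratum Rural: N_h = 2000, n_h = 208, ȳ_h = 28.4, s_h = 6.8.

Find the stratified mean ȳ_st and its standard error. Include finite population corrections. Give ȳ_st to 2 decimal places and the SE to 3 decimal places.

ȳ_st = Σ W_h ȳ_h = (6000·85.2 + 3100·19.6 + 2000·28.4)/11100 = 56.64505
V̂(ȳ_st) = Σ W_h² (1 − n_h/N_h) s_h²/n_h, with W_h = N_h/N and N = 11100:
  stratum Urban: (6000/11100)²·(1 − 956/6000)·38.1²/956 = 0.372969
  stratum Suburban: (3100/11100)²·(1 − 438/3100)·4.2²/438 = 0.00269742
  stratum Rural: (2000/11100)²·(1 − 208/2000)·6.8²/208 = 0.00646661
V̂(ȳ_st) = 0.382133
SE(ȳ_st) = √0.382133 = 0.618169

ȳ_st ≈ 56.65, SE ≈ 0.618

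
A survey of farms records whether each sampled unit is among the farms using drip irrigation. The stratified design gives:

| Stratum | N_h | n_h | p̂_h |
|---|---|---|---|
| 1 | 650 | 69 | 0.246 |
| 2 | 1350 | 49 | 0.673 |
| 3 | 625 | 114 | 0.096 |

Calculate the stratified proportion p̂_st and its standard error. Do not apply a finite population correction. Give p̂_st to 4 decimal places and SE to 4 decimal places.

N = 2625; stratum weights W_h = N_h/N.
p̂_st = Σ W_h p̂_h = (650·0.246 + 1350·0.673 + 625·0.096)/2625 = 0.42989
V̂(p̂_st) = Σ W_h² p̂_h(1−p̂_h)/(n_h−1):
  stratum 1: (650/2625)²·0.246·0.754/68 = 0.00016725
  stratum 2: (1350/2625)²·0.673·0.327/48 = 0.00121264
  stratum 3: (625/2625)²·0.096·0.904/113 = 4.35374e-05
V̂(p̂_st) = 0.00142342; SE = √V̂ = 0.0377283

p̂_st ≈ 0.4299, SE ≈ 0.0377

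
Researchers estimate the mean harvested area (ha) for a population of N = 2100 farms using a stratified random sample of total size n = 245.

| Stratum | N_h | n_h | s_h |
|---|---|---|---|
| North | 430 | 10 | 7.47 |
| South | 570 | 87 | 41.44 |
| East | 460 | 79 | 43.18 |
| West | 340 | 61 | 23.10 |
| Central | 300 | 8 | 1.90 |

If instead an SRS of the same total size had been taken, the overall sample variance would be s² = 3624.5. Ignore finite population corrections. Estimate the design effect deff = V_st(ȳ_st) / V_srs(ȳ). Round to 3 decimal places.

deff ≈ 0.207

V̂(ȳ_st) = Σ W_h² s_h²/n_h, with W_h = N_h/N and N = 2100:
  stratum North: (430/2100)²·7.47²/10 = 0.233959
  stratum South: (570/2100)²·41.44²/87 = 1.45422
  stratum East: (460/2100)²·43.18²/79 = 1.13244
  stratum West: (340/2100)²·23.10²/61 = 0.229305
  stratum Central: (300/2100)²·1.90²/8 = 0.00920918
V_st = 3.05914
V_srs = s²/n = 3624.5/245 = 14.7939
deff = V_st / V_srs = 3.05914/14.7939 = 0.2068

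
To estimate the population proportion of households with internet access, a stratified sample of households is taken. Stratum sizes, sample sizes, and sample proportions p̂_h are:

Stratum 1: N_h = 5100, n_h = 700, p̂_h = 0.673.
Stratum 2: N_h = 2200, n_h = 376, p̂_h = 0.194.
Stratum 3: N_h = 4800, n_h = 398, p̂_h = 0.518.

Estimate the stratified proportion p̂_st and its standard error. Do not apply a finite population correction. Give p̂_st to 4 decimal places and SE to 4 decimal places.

N = 12100; stratum weights W_h = N_h/N.
p̂_st = Σ W_h p̂_h = (5100·0.673 + 2200·0.194 + 4800·0.518)/12100 = 0.52442
V̂(p̂_st) = Σ W_h² p̂_h(1−p̂_h)/(n_h−1):
  stratum 1: (5100/12100)²·0.673·0.327/699 = 5.59313e-05
  stratum 2: (2200/12100)²·0.194·0.806/375 = 1.37842e-05
  stratum 3: (4800/12100)²·0.518·0.482/397 = 9.89687e-05
V̂(p̂_st) = 0.000168684; SE = √V̂ = 0.0129878

p̂_st ≈ 0.5244, SE ≈ 0.0130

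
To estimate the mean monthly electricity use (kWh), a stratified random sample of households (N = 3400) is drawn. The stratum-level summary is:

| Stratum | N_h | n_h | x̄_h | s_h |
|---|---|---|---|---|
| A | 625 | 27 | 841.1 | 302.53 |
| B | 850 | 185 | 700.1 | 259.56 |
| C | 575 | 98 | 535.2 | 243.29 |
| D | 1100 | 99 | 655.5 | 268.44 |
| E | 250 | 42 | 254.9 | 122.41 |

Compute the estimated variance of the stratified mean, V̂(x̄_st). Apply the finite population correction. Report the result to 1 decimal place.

V̂(x̄_st) = Σ W_h² (1 − n_h/N_h) s_h²/n_h, with W_h = N_h/N and N = 3400:
  stratum A: (625/3400)²·(1 − 27/625)·302.53²/27 = 109.596
  stratum B: (850/3400)²·(1 − 185/850)·259.56²/185 = 17.8068
  stratum C: (575/3400)²·(1 − 98/575)·243.29²/98 = 14.3302
  stratum D: (1100/3400)²·(1 − 99/1100)·268.44²/99 = 69.3311
  stratum E: (250/3400)²·(1 − 42/250)·122.41²/42 = 1.60483
V̂(x̄_st) = 212.669

V̂(x̄_st) ≈ 212.7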